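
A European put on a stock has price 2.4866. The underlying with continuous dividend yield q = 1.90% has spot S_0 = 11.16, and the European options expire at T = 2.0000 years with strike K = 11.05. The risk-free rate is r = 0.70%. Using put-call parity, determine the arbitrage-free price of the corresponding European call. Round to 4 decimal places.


Answer: Call price = 2.3341

Derivation:
Put-call parity: C - P = S_0 * exp(-qT) - K * exp(-rT).
S_0 * exp(-qT) = 11.1600 * 0.96271294 = 10.74387642
K * exp(-rT) = 11.0500 * 0.98609754 = 10.89637786
C = P + S*exp(-qT) - K*exp(-rT)
C = 2.4866 + 10.74387642 - 10.89637786 = 2.3341


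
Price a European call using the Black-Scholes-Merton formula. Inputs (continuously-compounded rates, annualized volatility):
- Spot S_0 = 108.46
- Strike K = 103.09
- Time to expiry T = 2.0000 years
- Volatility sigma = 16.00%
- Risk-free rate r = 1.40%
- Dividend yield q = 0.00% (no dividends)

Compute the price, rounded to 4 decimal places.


Answer: Price = 14.0693

Derivation:
d1 = (ln(S/K) + (r - q + 0.5*sigma^2) * T) / (sigma * sqrt(T)) = 0.46129458
d2 = d1 - sigma * sqrt(T) = 0.23502041
exp(-rT) = 0.97238837; exp(-qT) = 1.00000000
C = S_0 * exp(-qT) * N(d1) - K * exp(-rT) * N(d2)
N(d1) = 0.67770636; N(d2) = 0.59290355
C = 108.4600 * 1.00000000 * 0.67770636 - 103.0900 * 0.97238837 * 0.59290355 = 14.0693


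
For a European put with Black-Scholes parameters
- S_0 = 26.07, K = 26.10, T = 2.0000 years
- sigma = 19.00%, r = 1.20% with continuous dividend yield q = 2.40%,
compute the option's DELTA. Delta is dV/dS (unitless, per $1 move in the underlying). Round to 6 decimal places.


Answer: Delta = -0.461076

Derivation:
d1 = 0.0407513588; d2 = -0.2279492181
phi(d1) = 0.3986111615; exp(-qT) = 0.9531337871; exp(-rT) = 0.9762857098
N(-d1) = 0.4837470586
Delta = -exp(-qT) * N(-d1) = -0.9531337871 * 0.4837470586 = -0.461076


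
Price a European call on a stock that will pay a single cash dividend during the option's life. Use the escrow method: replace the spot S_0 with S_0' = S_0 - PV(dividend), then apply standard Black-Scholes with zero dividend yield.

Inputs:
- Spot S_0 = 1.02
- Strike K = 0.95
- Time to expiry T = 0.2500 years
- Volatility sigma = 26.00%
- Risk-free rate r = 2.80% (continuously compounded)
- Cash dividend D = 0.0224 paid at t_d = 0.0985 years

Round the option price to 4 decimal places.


PV(D) = D * exp(-r * t_d) = 0.0224 * 0.99724580 = 0.02233831
S_0' = S_0 - PV(D) = 1.0200 - 0.02233831 = 0.99766169
d1 = (ln(S_0'/K) + (r + sigma^2/2)*T) / (sigma*sqrt(T)) = 0.49540193
d2 = d1 - sigma*sqrt(T) = 0.36540193
exp(-rT) = 0.99302444
N(d1) = 0.68984178; N(d2) = 0.64259430
C = S_0' * N(d1) - K * exp(-rT) * N(d2) = 0.99766169 * 0.68984178 - 0.9500 * 0.99302444 * 0.64259430 = 0.0820

Answer: Price = 0.0820


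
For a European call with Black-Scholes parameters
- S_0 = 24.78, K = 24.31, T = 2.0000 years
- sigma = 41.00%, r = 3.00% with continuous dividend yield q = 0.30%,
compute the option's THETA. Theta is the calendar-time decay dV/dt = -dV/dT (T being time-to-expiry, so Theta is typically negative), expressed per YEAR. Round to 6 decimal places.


Answer: Theta = -1.556206

Derivation:
d1 = 0.4160704049; d2 = -0.1637571557
phi(d1) = 0.3658631860; exp(-qT) = 0.9940179641; exp(-rT) = 0.9417645336
Theta = -S*exp(-qT)*phi(d1)*sigma/(2*sqrt(T)) - r*K*exp(-rT)*N(d2) + q*S*exp(-qT)*N(d1)
N(d1) = 0.6613207573; N(d2) = 0.4349611605; sqrt(T) = 1.4142135624
Term 1 = -24.7800 * 0.9940179641 * 0.3658631860 * 0.4100 / (2 * 1.4142135624) = -1.3063306310
Term 2 = -0.0300 * 24.3100 * 0.9417645336 * 0.4349611605 = -0.2987438843
Term 3 = 0.0030 * 24.7800 * 0.9940179641 * 0.6613207573 = 0.0488684927
Theta = -1.3063306310 + (-0.2987438843) + (0.0488684927) = -1.556206


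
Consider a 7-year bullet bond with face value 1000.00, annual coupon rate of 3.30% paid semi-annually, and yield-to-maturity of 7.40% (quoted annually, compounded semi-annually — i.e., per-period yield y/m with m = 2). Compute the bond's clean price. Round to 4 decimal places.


Answer: Price = 779.1034

Derivation:
Coupon per period c = face * coupon_rate / m = 16.500000
Periods per year m = 2; per-period yield y/m = 0.037000
Number of cashflows N = 14
Cashflows (t years, CF_t, discount factor 1/(1+y/m)^(m*t), PV):
  t = 0.5000: CF_t = 16.500000, DF = 0.964320, PV = 15.911283
  t = 1.0000: CF_t = 16.500000, DF = 0.929913, PV = 15.343570
  t = 1.5000: CF_t = 16.500000, DF = 0.896734, PV = 14.796114
  t = 2.0000: CF_t = 16.500000, DF = 0.864739, PV = 14.268191
  t = 2.5000: CF_t = 16.500000, DF = 0.833885, PV = 13.759104
  t = 3.0000: CF_t = 16.500000, DF = 0.804132, PV = 13.268182
  t = 3.5000: CF_t = 16.500000, DF = 0.775441, PV = 12.794775
  t = 4.0000: CF_t = 16.500000, DF = 0.747773, PV = 12.338259
  t = 4.5000: CF_t = 16.500000, DF = 0.721093, PV = 11.898032
  t = 5.0000: CF_t = 16.500000, DF = 0.695364, PV = 11.473512
  t = 5.5000: CF_t = 16.500000, DF = 0.670554, PV = 11.064139
  t = 6.0000: CF_t = 16.500000, DF = 0.646629, PV = 10.669372
  t = 6.5000: CF_t = 16.500000, DF = 0.623557, PV = 10.288691
  t = 7.0000: CF_t = 1016.500000, DF = 0.601309, PV = 611.230185
Price P = sum_t PV_t = 779.103410


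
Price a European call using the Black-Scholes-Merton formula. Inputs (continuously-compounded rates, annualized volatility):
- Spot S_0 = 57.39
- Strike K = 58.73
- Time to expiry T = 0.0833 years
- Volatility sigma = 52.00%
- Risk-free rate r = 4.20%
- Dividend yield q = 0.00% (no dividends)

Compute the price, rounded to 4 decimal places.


d1 = (ln(S/K) + (r - q + 0.5*sigma^2) * T) / (sigma * sqrt(T)) = -0.05543563
d2 = d1 - sigma * sqrt(T) = -0.20551668
exp(-rT) = 0.99650751; exp(-qT) = 1.00000000
C = S_0 * exp(-qT) * N(d1) - K * exp(-rT) * N(d2)
N(d1) = 0.47789571; N(d2) = 0.41858424
C = 57.3900 * 1.00000000 * 0.47789571 - 58.7300 * 0.99650751 * 0.41858424 = 2.9288

Answer: Price = 2.9288


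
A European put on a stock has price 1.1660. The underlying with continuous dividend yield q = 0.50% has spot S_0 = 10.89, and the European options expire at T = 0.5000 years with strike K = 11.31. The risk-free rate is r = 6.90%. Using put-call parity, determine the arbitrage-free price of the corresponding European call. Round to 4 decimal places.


Put-call parity: C - P = S_0 * exp(-qT) - K * exp(-rT).
S_0 * exp(-qT) = 10.8900 * 0.99750312 = 10.86280900
K * exp(-rT) = 11.3100 * 0.96608834 = 10.92645912
C = P + S*exp(-qT) - K*exp(-rT)
C = 1.1660 + 10.86280900 - 10.92645912 = 1.1023

Answer: Call price = 1.1023


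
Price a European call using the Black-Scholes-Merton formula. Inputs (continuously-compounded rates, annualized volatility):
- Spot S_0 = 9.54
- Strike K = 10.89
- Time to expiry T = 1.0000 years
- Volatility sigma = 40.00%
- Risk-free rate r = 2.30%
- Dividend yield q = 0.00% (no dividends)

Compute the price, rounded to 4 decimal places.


d1 = (ln(S/K) + (r - q + 0.5*sigma^2) * T) / (sigma * sqrt(T)) = -0.07337863
d2 = d1 - sigma * sqrt(T) = -0.47337863
exp(-rT) = 0.97726248; exp(-qT) = 1.00000000
C = S_0 * exp(-qT) * N(d1) - K * exp(-rT) * N(d2)
N(d1) = 0.47075241; N(d2) = 0.31797154
C = 9.5400 * 1.00000000 * 0.47075241 - 10.8900 * 0.97726248 * 0.31797154 = 1.1070

Answer: Price = 1.1070


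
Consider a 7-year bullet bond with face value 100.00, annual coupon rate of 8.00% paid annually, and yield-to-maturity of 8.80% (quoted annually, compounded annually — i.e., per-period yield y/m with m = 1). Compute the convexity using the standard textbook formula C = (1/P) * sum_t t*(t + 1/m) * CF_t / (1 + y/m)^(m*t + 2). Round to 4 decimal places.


Answer: Convexity = 34.8246

Derivation:
Coupon per period c = face * coupon_rate / m = 8.000000
Periods per year m = 1; per-period yield y/m = 0.088000
Number of cashflows N = 7
Cashflows (t years, CF_t, discount factor 1/(1+y/m)^(m*t), PV):
  t = 1.0000: CF_t = 8.000000, DF = 0.919118, PV = 7.352941
  t = 2.0000: CF_t = 8.000000, DF = 0.844777, PV = 6.758218
  t = 3.0000: CF_t = 8.000000, DF = 0.776450, PV = 6.211597
  t = 4.0000: CF_t = 8.000000, DF = 0.713649, PV = 5.709189
  t = 5.0000: CF_t = 8.000000, DF = 0.655927, PV = 5.247416
  t = 6.0000: CF_t = 8.000000, DF = 0.602874, PV = 4.822993
  t = 7.0000: CF_t = 108.000000, DF = 0.554112, PV = 59.844120
Price P = sum_t PV_t = 95.946475
Convexity numerator sum_t t*(t + 1/m) * CF_t / (1+y/m)^(m*t + 2):
  t = 1.0000: term = 12.423195
  t = 2.0000: term = 34.255133
  t = 3.0000: term = 62.968994
  t = 4.0000: term = 96.459856
  t = 5.0000: term = 132.986934
  t = 6.0000: term = 171.122893
  t = 7.0000: term = 2831.077278
Convexity = (1/P) * sum = 3341.294284 / 95.946475 = 34.824565


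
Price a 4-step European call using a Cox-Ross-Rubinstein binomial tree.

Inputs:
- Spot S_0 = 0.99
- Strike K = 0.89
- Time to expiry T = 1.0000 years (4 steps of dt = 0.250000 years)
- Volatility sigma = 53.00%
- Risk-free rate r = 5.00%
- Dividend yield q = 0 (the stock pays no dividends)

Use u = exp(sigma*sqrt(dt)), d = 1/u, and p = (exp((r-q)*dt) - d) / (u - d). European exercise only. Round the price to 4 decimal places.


dt = T/N = 0.250000
u = exp(sigma*sqrt(dt)) = 1.303431; d = 1/u = 0.767206
p = (exp((r-q)*dt) - d) / (u - d) = 0.457592
Discount per step: exp(-r*dt) = 0.987578
Stock lattice S(k, i) with i counting down-moves:
  k=0: S(0,0) = 0.9900
  k=1: S(1,0) = 1.2904; S(1,1) = 0.7595
  k=2: S(2,0) = 1.6819; S(2,1) = 0.9900; S(2,2) = 0.5827
  k=3: S(3,0) = 2.1923; S(3,1) = 1.2904; S(3,2) = 0.7595; S(3,3) = 0.4471
  k=4: S(4,0) = 2.8575; S(4,1) = 1.6819; S(4,2) = 0.9900; S(4,3) = 0.5827; S(4,4) = 0.3430
Terminal payoffs V(N, i) = max(S_T - K, 0):
  V(4,0) = 1.967507; V(4,1) = 0.791943; V(4,2) = 0.100000; V(4,3) = 0.000000; V(4,4) = 0.000000
Backward induction: V(k, i) = exp(-r*dt) * [p * V(k+1, i) + (1-p) * V(k+1, i+1)].
  V(3,0) = exp(-r*dt) * [p*1.967507 + (1-p)*0.791943] = 1.313352
  V(3,1) = exp(-r*dt) * [p*0.791943 + (1-p)*0.100000] = 0.411452
  V(3,2) = exp(-r*dt) * [p*0.100000 + (1-p)*0.000000] = 0.045191
  V(3,3) = exp(-r*dt) * [p*0.000000 + (1-p)*0.000000] = 0.000000
  V(2,0) = exp(-r*dt) * [p*1.313352 + (1-p)*0.411452] = 0.813917
  V(2,1) = exp(-r*dt) * [p*0.411452 + (1-p)*0.045191] = 0.210146
  V(2,2) = exp(-r*dt) * [p*0.045191 + (1-p)*0.000000] = 0.020422
  V(1,0) = exp(-r*dt) * [p*0.813917 + (1-p)*0.210146] = 0.480385
  V(1,1) = exp(-r*dt) * [p*0.210146 + (1-p)*0.020422] = 0.105906
  V(0,0) = exp(-r*dt) * [p*0.480385 + (1-p)*0.105906] = 0.273820

Answer: Price = V(0,0) = 0.2738


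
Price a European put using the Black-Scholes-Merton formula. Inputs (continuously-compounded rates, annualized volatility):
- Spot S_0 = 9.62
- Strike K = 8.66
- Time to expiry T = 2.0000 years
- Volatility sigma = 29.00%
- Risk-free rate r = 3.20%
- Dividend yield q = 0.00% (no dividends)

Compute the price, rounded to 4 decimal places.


Answer: Price = 0.8118

Derivation:
d1 = (ln(S/K) + (r - q + 0.5*sigma^2) * T) / (sigma * sqrt(T)) = 0.61744940
d2 = d1 - sigma * sqrt(T) = 0.20732747
exp(-rT) = 0.93800500; exp(-qT) = 1.00000000
P = K * exp(-rT) * N(-d2) - S_0 * exp(-qT) * N(-d1)
N(-d1) = 0.26846917; N(-d2) = 0.41787706
P = 8.6600 * 0.93800500 * 0.41787706 - 9.6200 * 1.00000000 * 0.26846917 = 0.8118


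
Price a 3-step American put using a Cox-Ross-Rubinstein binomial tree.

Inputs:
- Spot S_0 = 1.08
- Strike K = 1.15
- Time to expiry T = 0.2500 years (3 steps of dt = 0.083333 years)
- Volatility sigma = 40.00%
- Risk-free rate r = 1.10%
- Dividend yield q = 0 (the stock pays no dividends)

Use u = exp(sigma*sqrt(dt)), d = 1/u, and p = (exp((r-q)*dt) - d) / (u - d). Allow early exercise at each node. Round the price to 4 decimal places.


dt = T/N = 0.083333
u = exp(sigma*sqrt(dt)) = 1.122401; d = 1/u = 0.890947
p = (exp((r-q)*dt) - d) / (u - d) = 0.475127
Discount per step: exp(-r*dt) = 0.999084
Stock lattice S(k, i) with i counting down-moves:
  k=0: S(0,0) = 1.0800
  k=1: S(1,0) = 1.2122; S(1,1) = 0.9622
  k=2: S(2,0) = 1.3606; S(2,1) = 1.0800; S(2,2) = 0.8573
  k=3: S(3,0) = 1.5271; S(3,1) = 1.2122; S(3,2) = 0.9622; S(3,3) = 0.7638
Terminal payoffs V(N, i) = max(K - S_T, 0):
  V(3,0) = 0.000000; V(3,1) = 0.000000; V(3,2) = 0.187777; V(3,3) = 0.386200
Backward induction: V(k, i) = exp(-r*dt) * [p * V(k+1, i) + (1-p) * V(k+1, i+1)]; then take max(V_cont, immediate exercise) for American.
  V(2,0) = exp(-r*dt) * [p*0.000000 + (1-p)*0.000000] = 0.000000; exercise = 0.000000; V(2,0) = max -> 0.000000
  V(2,1) = exp(-r*dt) * [p*0.000000 + (1-p)*0.187777] = 0.098469; exercise = 0.070000; V(2,1) = max -> 0.098469
  V(2,2) = exp(-r*dt) * [p*0.187777 + (1-p)*0.386200] = 0.291656; exercise = 0.292710; V(2,2) = max -> 0.292710
  V(1,0) = exp(-r*dt) * [p*0.000000 + (1-p)*0.098469] = 0.051636; exercise = 0.000000; V(1,0) = max -> 0.051636
  V(1,1) = exp(-r*dt) * [p*0.098469 + (1-p)*0.292710] = 0.200237; exercise = 0.187777; V(1,1) = max -> 0.200237
  V(0,0) = exp(-r*dt) * [p*0.051636 + (1-p)*0.200237] = 0.129514; exercise = 0.070000; V(0,0) = max -> 0.129514

Answer: Price = V(0,0) = 0.1295


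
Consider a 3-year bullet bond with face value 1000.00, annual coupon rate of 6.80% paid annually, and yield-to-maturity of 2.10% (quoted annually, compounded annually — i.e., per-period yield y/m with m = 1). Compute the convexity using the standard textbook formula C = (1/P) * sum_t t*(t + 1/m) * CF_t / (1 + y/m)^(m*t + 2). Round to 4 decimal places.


Coupon per period c = face * coupon_rate / m = 68.000000
Periods per year m = 1; per-period yield y/m = 0.021000
Number of cashflows N = 3
Cashflows (t years, CF_t, discount factor 1/(1+y/m)^(m*t), PV):
  t = 1.0000: CF_t = 68.000000, DF = 0.979432, PV = 66.601371
  t = 2.0000: CF_t = 68.000000, DF = 0.959287, PV = 65.231510
  t = 3.0000: CF_t = 1068.000000, DF = 0.939556, PV = 1003.446047
Price P = sum_t PV_t = 1135.278928
Convexity numerator sum_t t*(t + 1/m) * CF_t / (1+y/m)^(m*t + 2):
  t = 1.0000: term = 127.779646
  t = 2.0000: term = 375.454397
  t = 3.0000: term = 11551.111827
Convexity = (1/P) * sum = 12054.345870 / 1135.278928 = 10.617960

Answer: Convexity = 10.6180


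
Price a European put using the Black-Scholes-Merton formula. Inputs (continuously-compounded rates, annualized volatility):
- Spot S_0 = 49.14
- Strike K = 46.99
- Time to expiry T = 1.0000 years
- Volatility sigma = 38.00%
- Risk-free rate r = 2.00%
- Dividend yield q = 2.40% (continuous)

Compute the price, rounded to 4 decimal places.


Answer: Price = 6.1677

Derivation:
d1 = (ln(S/K) + (r - q + 0.5*sigma^2) * T) / (sigma * sqrt(T)) = 0.29720672
d2 = d1 - sigma * sqrt(T) = -0.08279328
exp(-rT) = 0.98019867; exp(-qT) = 0.97628571
P = K * exp(-rT) * N(-d2) - S_0 * exp(-qT) * N(-d1)
N(-d1) = 0.38315435; N(-d2) = 0.53299204
P = 46.9900 * 0.98019867 * 0.53299204 - 49.1400 * 0.97628571 * 0.38315435 = 6.1677


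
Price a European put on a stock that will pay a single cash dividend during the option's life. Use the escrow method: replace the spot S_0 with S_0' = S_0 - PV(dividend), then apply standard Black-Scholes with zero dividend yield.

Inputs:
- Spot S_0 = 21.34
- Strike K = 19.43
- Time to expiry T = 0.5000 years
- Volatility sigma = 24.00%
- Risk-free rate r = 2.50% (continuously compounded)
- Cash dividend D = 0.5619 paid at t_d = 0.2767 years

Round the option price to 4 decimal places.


PV(D) = D * exp(-r * t_d) = 0.5619 * 0.99310637 = 0.55802647
S_0' = S_0 - PV(D) = 21.3400 - 0.55802647 = 20.78197353
d1 = (ln(S_0'/K) + (r + sigma^2/2)*T) / (sigma*sqrt(T)) = 0.55488844
d2 = d1 - sigma*sqrt(T) = 0.38518281
exp(-rT) = 0.98757780
N(-d1) = 0.28948549; N(-d2) = 0.35005099
P = K * exp(-rT) * N(-d2) - S_0' * N(-d1) = 19.4300 * 0.98757780 * 0.35005099 - 20.78197353 * 0.28948549 = 0.7009

Answer: Price = 0.7009


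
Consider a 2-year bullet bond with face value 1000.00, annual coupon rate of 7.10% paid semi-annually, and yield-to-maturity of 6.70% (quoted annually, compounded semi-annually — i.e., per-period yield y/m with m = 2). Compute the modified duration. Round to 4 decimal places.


Coupon per period c = face * coupon_rate / m = 35.500000
Periods per year m = 2; per-period yield y/m = 0.033500
Number of cashflows N = 4
Cashflows (t years, CF_t, discount factor 1/(1+y/m)^(m*t), PV):
  t = 0.5000: CF_t = 35.500000, DF = 0.967586, PV = 34.349299
  t = 1.0000: CF_t = 35.500000, DF = 0.936222, PV = 33.235896
  t = 1.5000: CF_t = 35.500000, DF = 0.905876, PV = 32.158583
  t = 2.0000: CF_t = 1035.500000, DF = 0.876512, PV = 907.628615
Price P = sum_t PV_t = 1007.372393
First compute Macaulay numerator sum_t t * PV_t:
  t * PV_t at t = 0.5000: 17.174649
  t * PV_t at t = 1.0000: 33.235896
  t * PV_t at t = 1.5000: 48.237875
  t * PV_t at t = 2.0000: 1815.257229
Macaulay duration D = 1913.905650 / 1007.372393 = 1.899899
Modified duration = D / (1 + y/m) = 1.899899 / (1 + 0.033500) = 1.838315

Answer: Modified duration = 1.8383


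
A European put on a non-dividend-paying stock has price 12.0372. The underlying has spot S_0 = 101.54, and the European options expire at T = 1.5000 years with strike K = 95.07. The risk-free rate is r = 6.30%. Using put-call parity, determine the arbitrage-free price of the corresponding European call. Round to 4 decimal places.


Put-call parity: C - P = S_0 * exp(-qT) - K * exp(-rT).
S_0 * exp(-qT) = 101.5400 * 1.00000000 = 101.54000000
K * exp(-rT) = 95.0700 * 0.90982773 = 86.49732273
C = P + S*exp(-qT) - K*exp(-rT)
C = 12.0372 + 101.54000000 - 86.49732273 = 27.0799

Answer: Call price = 27.0799


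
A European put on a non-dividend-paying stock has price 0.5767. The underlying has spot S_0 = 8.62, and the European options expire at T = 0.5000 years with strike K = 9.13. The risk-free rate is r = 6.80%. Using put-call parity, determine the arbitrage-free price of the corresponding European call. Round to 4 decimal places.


Put-call parity: C - P = S_0 * exp(-qT) - K * exp(-rT).
S_0 * exp(-qT) = 8.6200 * 1.00000000 = 8.62000000
K * exp(-rT) = 9.1300 * 0.96657150 = 8.82479784
C = P + S*exp(-qT) - K*exp(-rT)
C = 0.5767 + 8.62000000 - 8.82479784 = 0.3719

Answer: Call price = 0.3719


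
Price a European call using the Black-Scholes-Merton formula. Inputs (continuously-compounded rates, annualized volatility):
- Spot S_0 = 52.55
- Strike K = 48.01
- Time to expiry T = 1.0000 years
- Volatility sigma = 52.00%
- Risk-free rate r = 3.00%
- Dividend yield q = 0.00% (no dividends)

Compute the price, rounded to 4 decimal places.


Answer: Price = 13.4129

Derivation:
d1 = (ln(S/K) + (r - q + 0.5*sigma^2) * T) / (sigma * sqrt(T)) = 0.49145341
d2 = d1 - sigma * sqrt(T) = -0.02854659
exp(-rT) = 0.97044553; exp(-qT) = 1.00000000
C = S_0 * exp(-qT) * N(d1) - K * exp(-rT) * N(d2)
N(d1) = 0.68844710; N(d2) = 0.48861311
C = 52.5500 * 1.00000000 * 0.68844710 - 48.0100 * 0.97044553 * 0.48861311 = 13.4129


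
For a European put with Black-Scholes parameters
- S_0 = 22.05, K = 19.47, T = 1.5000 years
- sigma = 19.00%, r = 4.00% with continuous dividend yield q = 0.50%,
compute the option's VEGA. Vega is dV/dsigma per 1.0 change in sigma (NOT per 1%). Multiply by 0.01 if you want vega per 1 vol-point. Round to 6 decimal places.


d1 = 0.8767144178; d2 = 0.6440128922
phi(d1) = 0.2716467912; exp(-qT) = 0.9925280548; exp(-rT) = 0.9417645336
Vega = S * exp(-qT) * phi(d1) * sqrt(T) = 22.0500 * 0.9925280548 * 0.2716467912 * 1.2247448714 = 7.281177

Answer: Vega = 7.281177


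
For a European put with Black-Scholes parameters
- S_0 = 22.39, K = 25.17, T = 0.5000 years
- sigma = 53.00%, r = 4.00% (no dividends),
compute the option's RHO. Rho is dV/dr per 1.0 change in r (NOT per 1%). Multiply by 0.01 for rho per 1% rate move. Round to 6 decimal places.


d1 = -0.0715468747; d2 = -0.4463134687
phi(d1) = 0.3979225022; exp(-qT) = 1.0000000000; exp(-rT) = 0.9801986733
N(-d2) = 0.6723145857
Rho = -K*T*exp(-rT)*N(-d2) = -25.1700 * 0.5000 * 0.9801986733 * 0.6723145857 = -8.293538

Answer: Rho = -8.293538


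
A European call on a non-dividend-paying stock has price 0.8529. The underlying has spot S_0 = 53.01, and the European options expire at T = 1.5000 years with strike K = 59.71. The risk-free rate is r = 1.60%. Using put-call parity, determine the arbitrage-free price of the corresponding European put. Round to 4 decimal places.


Put-call parity: C - P = S_0 * exp(-qT) - K * exp(-rT).
S_0 * exp(-qT) = 53.0100 * 1.00000000 = 53.01000000
K * exp(-rT) = 59.7100 * 0.97628571 = 58.29401973
P = C - S*exp(-qT) + K*exp(-rT)
P = 0.8529 - 53.01000000 + 58.29401973 = 6.1369

Answer: Put price = 6.1369


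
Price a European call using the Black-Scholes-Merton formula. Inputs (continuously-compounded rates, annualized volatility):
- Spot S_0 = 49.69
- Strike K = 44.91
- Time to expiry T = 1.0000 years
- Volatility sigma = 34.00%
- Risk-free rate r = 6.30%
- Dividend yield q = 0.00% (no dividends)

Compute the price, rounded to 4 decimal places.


d1 = (ln(S/K) + (r - q + 0.5*sigma^2) * T) / (sigma * sqrt(T)) = 0.65277417
d2 = d1 - sigma * sqrt(T) = 0.31277417
exp(-rT) = 0.93894347; exp(-qT) = 1.00000000
C = S_0 * exp(-qT) * N(d1) - K * exp(-rT) * N(d2)
N(d1) = 0.74304906; N(d2) = 0.62277388
C = 49.6900 * 1.00000000 * 0.74304906 - 44.9100 * 0.93894347 * 0.62277388 = 10.6610

Answer: Price = 10.6610


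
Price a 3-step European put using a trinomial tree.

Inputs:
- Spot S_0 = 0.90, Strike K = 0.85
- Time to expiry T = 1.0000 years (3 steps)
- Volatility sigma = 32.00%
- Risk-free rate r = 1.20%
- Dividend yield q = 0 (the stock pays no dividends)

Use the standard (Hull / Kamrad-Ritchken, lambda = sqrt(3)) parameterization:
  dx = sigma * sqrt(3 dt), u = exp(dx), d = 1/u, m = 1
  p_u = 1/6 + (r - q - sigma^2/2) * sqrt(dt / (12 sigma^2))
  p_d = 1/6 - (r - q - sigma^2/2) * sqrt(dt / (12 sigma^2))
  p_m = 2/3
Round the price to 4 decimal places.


dt = T/N = 0.333333; dx = sigma*sqrt(3*dt) = 0.320000
u = exp(dx) = 1.377128; d = 1/u = 0.726149
p_u = 0.146250, p_m = 0.666667, p_d = 0.187083
Discount per step: exp(-r*dt) = 0.996008
Stock lattice S(k, j) with j the centered position index:
  k=0: S(0,+0) = 0.9000
  k=1: S(1,-1) = 0.6535; S(1,+0) = 0.9000; S(1,+1) = 1.2394
  k=2: S(2,-2) = 0.4746; S(2,-1) = 0.6535; S(2,+0) = 0.9000; S(2,+1) = 1.2394; S(2,+2) = 1.7068
  k=3: S(3,-3) = 0.3446; S(3,-2) = 0.4746; S(3,-1) = 0.6535; S(3,+0) = 0.9000; S(3,+1) = 1.2394; S(3,+2) = 1.7068; S(3,+3) = 2.3505
Terminal payoffs V(N, j) = max(K - S_T, 0):
  V(3,-3) = 0.505396; V(3,-2) = 0.375437; V(3,-1) = 0.196466; V(3,+0) = 0.000000; V(3,+1) = 0.000000; V(3,+2) = 0.000000; V(3,+3) = 0.000000
Backward induction: V(k, j) = exp(-r*dt) * [p_u * V(k+1, j+1) + p_m * V(k+1, j) + p_d * V(k+1, j-1)]
  V(2,-2) = exp(-r*dt) * [p_u*0.196466 + p_m*0.375437 + p_d*0.505396] = 0.372084
  V(2,-1) = exp(-r*dt) * [p_u*0.000000 + p_m*0.196466 + p_d*0.375437] = 0.200412
  V(2,+0) = exp(-r*dt) * [p_u*0.000000 + p_m*0.000000 + p_d*0.196466] = 0.036609
  V(2,+1) = exp(-r*dt) * [p_u*0.000000 + p_m*0.000000 + p_d*0.000000] = 0.000000
  V(2,+2) = exp(-r*dt) * [p_u*0.000000 + p_m*0.000000 + p_d*0.000000] = 0.000000
  V(1,-1) = exp(-r*dt) * [p_u*0.036609 + p_m*0.200412 + p_d*0.372084] = 0.207740
  V(1,+0) = exp(-r*dt) * [p_u*0.000000 + p_m*0.036609 + p_d*0.200412] = 0.061652
  V(1,+1) = exp(-r*dt) * [p_u*0.000000 + p_m*0.000000 + p_d*0.036609] = 0.006822
  V(0,+0) = exp(-r*dt) * [p_u*0.006822 + p_m*0.061652 + p_d*0.207740] = 0.080641

Answer: Price = V(0,0) = 0.0806


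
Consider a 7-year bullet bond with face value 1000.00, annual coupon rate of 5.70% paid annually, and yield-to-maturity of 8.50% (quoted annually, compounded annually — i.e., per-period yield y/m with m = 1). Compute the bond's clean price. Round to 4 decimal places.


Answer: Price = 856.6816

Derivation:
Coupon per period c = face * coupon_rate / m = 57.000000
Periods per year m = 1; per-period yield y/m = 0.085000
Number of cashflows N = 7
Cashflows (t years, CF_t, discount factor 1/(1+y/m)^(m*t), PV):
  t = 1.0000: CF_t = 57.000000, DF = 0.921659, PV = 52.534562
  t = 2.0000: CF_t = 57.000000, DF = 0.849455, PV = 48.418951
  t = 3.0000: CF_t = 57.000000, DF = 0.782908, PV = 44.625762
  t = 4.0000: CF_t = 57.000000, DF = 0.721574, PV = 41.129734
  t = 5.0000: CF_t = 57.000000, DF = 0.665045, PV = 37.907589
  t = 6.0000: CF_t = 57.000000, DF = 0.612945, PV = 34.937870
  t = 7.0000: CF_t = 1057.000000, DF = 0.564926, PV = 597.127153
Price P = sum_t PV_t = 856.681621


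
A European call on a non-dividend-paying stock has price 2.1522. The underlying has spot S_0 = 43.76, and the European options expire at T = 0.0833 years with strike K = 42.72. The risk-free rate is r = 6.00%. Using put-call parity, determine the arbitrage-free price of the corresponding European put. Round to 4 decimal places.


Put-call parity: C - P = S_0 * exp(-qT) - K * exp(-rT).
S_0 * exp(-qT) = 43.7600 * 1.00000000 = 43.76000000
K * exp(-rT) = 42.7200 * 0.99501447 = 42.50701813
P = C - S*exp(-qT) + K*exp(-rT)
P = 2.1522 - 43.76000000 + 42.50701813 = 0.8992

Answer: Put price = 0.8992


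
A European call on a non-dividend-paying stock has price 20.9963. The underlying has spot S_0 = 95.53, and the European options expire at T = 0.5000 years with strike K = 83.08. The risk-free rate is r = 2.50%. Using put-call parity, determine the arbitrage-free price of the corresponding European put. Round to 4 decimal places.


Put-call parity: C - P = S_0 * exp(-qT) - K * exp(-rT).
S_0 * exp(-qT) = 95.5300 * 1.00000000 = 95.53000000
K * exp(-rT) = 83.0800 * 0.98757780 = 82.04796367
P = C - S*exp(-qT) + K*exp(-rT)
P = 20.9963 - 95.53000000 + 82.04796367 = 7.5143

Answer: Put price = 7.5143


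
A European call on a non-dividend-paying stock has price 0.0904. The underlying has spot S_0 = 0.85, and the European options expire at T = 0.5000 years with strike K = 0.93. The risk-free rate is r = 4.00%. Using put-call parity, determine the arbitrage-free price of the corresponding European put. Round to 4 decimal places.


Put-call parity: C - P = S_0 * exp(-qT) - K * exp(-rT).
S_0 * exp(-qT) = 0.8500 * 1.00000000 = 0.85000000
K * exp(-rT) = 0.9300 * 0.98019867 = 0.91158477
P = C - S*exp(-qT) + K*exp(-rT)
P = 0.0904 - 0.85000000 + 0.91158477 = 0.1520

Answer: Put price = 0.1520


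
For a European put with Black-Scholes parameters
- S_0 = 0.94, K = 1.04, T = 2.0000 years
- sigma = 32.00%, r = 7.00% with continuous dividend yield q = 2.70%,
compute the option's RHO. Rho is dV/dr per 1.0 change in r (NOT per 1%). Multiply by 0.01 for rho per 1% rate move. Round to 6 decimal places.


Answer: Rho = -1.089346

Derivation:
d1 = 0.1929161493; d2 = -0.2596321906
phi(d1) = 0.3915872790; exp(-qT) = 0.9474321065; exp(-rT) = 0.8693582354
N(-d2) = 0.6024262485
Rho = -K*T*exp(-rT)*N(-d2) = -1.0400 * 2.0000 * 0.8693582354 * 0.6024262485 = -1.089346


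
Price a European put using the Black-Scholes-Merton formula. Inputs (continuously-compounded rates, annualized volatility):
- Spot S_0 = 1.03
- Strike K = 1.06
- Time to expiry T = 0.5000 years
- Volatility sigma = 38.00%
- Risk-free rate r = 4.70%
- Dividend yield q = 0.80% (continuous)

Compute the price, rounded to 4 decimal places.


d1 = (ln(S/K) + (r - q + 0.5*sigma^2) * T) / (sigma * sqrt(T)) = 0.10007382
d2 = d1 - sigma * sqrt(T) = -0.16862675
exp(-rT) = 0.97677397; exp(-qT) = 0.99600799
P = K * exp(-rT) * N(-d2) - S_0 * exp(-qT) * N(-d1)
N(-d1) = 0.46014286; N(-d2) = 0.56695488
P = 1.0600 * 0.97677397 * 0.56695488 - 1.0300 * 0.99600799 * 0.46014286 = 0.1150

Answer: Price = 0.1150


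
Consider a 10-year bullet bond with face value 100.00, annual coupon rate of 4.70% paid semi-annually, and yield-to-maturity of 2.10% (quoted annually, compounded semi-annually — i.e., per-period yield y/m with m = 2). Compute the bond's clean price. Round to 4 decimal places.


Answer: Price = 123.3415

Derivation:
Coupon per period c = face * coupon_rate / m = 2.350000
Periods per year m = 2; per-period yield y/m = 0.010500
Number of cashflows N = 20
Cashflows (t years, CF_t, discount factor 1/(1+y/m)^(m*t), PV):
  t = 0.5000: CF_t = 2.350000, DF = 0.989609, PV = 2.325581
  t = 1.0000: CF_t = 2.350000, DF = 0.979326, PV = 2.301417
  t = 1.5000: CF_t = 2.350000, DF = 0.969150, PV = 2.277503
  t = 2.0000: CF_t = 2.350000, DF = 0.959080, PV = 2.253837
  t = 2.5000: CF_t = 2.350000, DF = 0.949114, PV = 2.230418
  t = 3.0000: CF_t = 2.350000, DF = 0.939252, PV = 2.207242
  t = 3.5000: CF_t = 2.350000, DF = 0.929492, PV = 2.184307
  t = 4.0000: CF_t = 2.350000, DF = 0.919834, PV = 2.161610
  t = 4.5000: CF_t = 2.350000, DF = 0.910276, PV = 2.139149
  t = 5.0000: CF_t = 2.350000, DF = 0.900818, PV = 2.116921
  t = 5.5000: CF_t = 2.350000, DF = 0.891457, PV = 2.094924
  t = 6.0000: CF_t = 2.350000, DF = 0.882194, PV = 2.073156
  t = 6.5000: CF_t = 2.350000, DF = 0.873027, PV = 2.051614
  t = 7.0000: CF_t = 2.350000, DF = 0.863956, PV = 2.030296
  t = 7.5000: CF_t = 2.350000, DF = 0.854979, PV = 2.009200
  t = 8.0000: CF_t = 2.350000, DF = 0.846095, PV = 1.988322
  t = 8.5000: CF_t = 2.350000, DF = 0.837303, PV = 1.967662
  t = 9.0000: CF_t = 2.350000, DF = 0.828603, PV = 1.947216
  t = 9.5000: CF_t = 2.350000, DF = 0.819993, PV = 1.926983
  t = 10.0000: CF_t = 102.350000, DF = 0.811472, PV = 83.054179
Price P = sum_t PV_t = 123.341538


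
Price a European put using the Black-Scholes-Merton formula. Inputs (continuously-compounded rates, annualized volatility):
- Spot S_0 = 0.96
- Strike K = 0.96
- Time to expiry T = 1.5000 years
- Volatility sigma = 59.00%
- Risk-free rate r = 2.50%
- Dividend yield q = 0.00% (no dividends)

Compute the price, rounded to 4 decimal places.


Answer: Price = 0.2485

Derivation:
d1 = (ln(S/K) + (r - q + 0.5*sigma^2) * T) / (sigma * sqrt(T)) = 0.41319571
d2 = d1 - sigma * sqrt(T) = -0.30940377
exp(-rT) = 0.96319442; exp(-qT) = 1.00000000
P = K * exp(-rT) * N(-d2) - S_0 * exp(-qT) * N(-d1)
N(-d1) = 0.33973162; N(-d2) = 0.62149280
P = 0.9600 * 0.96319442 * 0.62149280 - 0.9600 * 1.00000000 * 0.33973162 = 0.2485


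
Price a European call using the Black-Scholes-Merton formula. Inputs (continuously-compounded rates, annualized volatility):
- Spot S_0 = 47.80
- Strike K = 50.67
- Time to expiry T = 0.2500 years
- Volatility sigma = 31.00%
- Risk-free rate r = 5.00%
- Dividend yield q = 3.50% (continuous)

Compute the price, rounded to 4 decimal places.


Answer: Price = 1.8647

Derivation:
d1 = (ln(S/K) + (r - q + 0.5*sigma^2) * T) / (sigma * sqrt(T)) = -0.27448955
d2 = d1 - sigma * sqrt(T) = -0.42948955
exp(-rT) = 0.98757780; exp(-qT) = 0.99128817
C = S_0 * exp(-qT) * N(d1) - K * exp(-rT) * N(d2)
N(d1) = 0.39185422; N(d2) = 0.33378350
C = 47.8000 * 0.99128817 * 0.39185422 - 50.6700 * 0.98757780 * 0.33378350 = 1.8647


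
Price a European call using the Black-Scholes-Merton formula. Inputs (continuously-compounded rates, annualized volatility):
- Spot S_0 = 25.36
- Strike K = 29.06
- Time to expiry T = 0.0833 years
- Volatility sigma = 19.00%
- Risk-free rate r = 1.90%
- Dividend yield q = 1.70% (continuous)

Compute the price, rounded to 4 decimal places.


d1 = (ln(S/K) + (r - q + 0.5*sigma^2) * T) / (sigma * sqrt(T)) = -2.45306300
d2 = d1 - sigma * sqrt(T) = -2.50790031
exp(-rT) = 0.99841855; exp(-qT) = 0.99858490
C = S_0 * exp(-qT) * N(d1) - K * exp(-rT) * N(d2)
N(d1) = 0.00708228; N(d2) = 0.00607255
C = 25.3600 * 0.99858490 * 0.00708228 - 29.0600 * 0.99841855 * 0.00607255 = 0.0032

Answer: Price = 0.0032


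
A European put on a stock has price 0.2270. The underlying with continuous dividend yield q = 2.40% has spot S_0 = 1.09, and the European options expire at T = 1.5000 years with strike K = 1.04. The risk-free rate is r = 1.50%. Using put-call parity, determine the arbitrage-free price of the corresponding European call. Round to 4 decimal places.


Put-call parity: C - P = S_0 * exp(-qT) - K * exp(-rT).
S_0 * exp(-qT) = 1.0900 * 0.96464029 = 1.05145792
K * exp(-rT) = 1.0400 * 0.97775124 = 1.01686129
C = P + S*exp(-qT) - K*exp(-rT)
C = 0.2270 + 1.05145792 - 1.01686129 = 0.2616

Answer: Call price = 0.2616


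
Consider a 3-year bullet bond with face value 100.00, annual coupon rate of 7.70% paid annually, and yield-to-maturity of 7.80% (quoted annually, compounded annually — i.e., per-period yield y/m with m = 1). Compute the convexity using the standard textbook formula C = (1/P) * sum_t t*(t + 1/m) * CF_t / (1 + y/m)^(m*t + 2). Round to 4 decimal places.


Coupon per period c = face * coupon_rate / m = 7.700000
Periods per year m = 1; per-period yield y/m = 0.078000
Number of cashflows N = 3
Cashflows (t years, CF_t, discount factor 1/(1+y/m)^(m*t), PV):
  t = 1.0000: CF_t = 7.700000, DF = 0.927644, PV = 7.142857
  t = 2.0000: CF_t = 7.700000, DF = 0.860523, PV = 6.626027
  t = 3.0000: CF_t = 107.700000, DF = 0.798259, PV = 85.972473
Price P = sum_t PV_t = 99.741357
Convexity numerator sum_t t*(t + 1/m) * CF_t / (1+y/m)^(m*t + 2):
  t = 1.0000: term = 12.293186
  t = 2.0000: term = 34.211092
  t = 3.0000: term = 887.775479
Convexity = (1/P) * sum = 934.279756 / 99.741357 = 9.367025

Answer: Convexity = 9.3670


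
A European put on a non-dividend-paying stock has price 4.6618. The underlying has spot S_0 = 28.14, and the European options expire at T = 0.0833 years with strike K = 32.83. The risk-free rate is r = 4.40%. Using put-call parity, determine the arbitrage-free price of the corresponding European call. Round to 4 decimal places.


Put-call parity: C - P = S_0 * exp(-qT) - K * exp(-rT).
S_0 * exp(-qT) = 28.1400 * 1.00000000 = 28.14000000
K * exp(-rT) = 32.8300 * 0.99634151 = 32.70989173
C = P + S*exp(-qT) - K*exp(-rT)
C = 4.6618 + 28.14000000 - 32.70989173 = 0.0919

Answer: Call price = 0.0919


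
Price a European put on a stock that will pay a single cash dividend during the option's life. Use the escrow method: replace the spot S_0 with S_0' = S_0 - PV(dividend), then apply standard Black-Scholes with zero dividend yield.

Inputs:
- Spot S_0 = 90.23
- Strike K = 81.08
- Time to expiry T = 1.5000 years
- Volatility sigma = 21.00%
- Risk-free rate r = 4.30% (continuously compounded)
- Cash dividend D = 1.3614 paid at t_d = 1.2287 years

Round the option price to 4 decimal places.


PV(D) = D * exp(-r * t_d) = 1.3614 * 0.94853736 = 1.29133876
S_0' = S_0 - PV(D) = 90.2300 - 1.29133876 = 88.93866124
d1 = (ln(S_0'/K) + (r + sigma^2/2)*T) / (sigma*sqrt(T)) = 0.73906786
d2 = d1 - sigma*sqrt(T) = 0.48187144
exp(-rT) = 0.93753611
N(-d1) = 0.22993289; N(-d2) = 0.31494864
P = K * exp(-rT) * N(-d2) - S_0' * N(-d1) = 81.0800 * 0.93753611 * 0.31494864 - 88.93866124 * 0.22993289 = 3.4910

Answer: Price = 3.4910


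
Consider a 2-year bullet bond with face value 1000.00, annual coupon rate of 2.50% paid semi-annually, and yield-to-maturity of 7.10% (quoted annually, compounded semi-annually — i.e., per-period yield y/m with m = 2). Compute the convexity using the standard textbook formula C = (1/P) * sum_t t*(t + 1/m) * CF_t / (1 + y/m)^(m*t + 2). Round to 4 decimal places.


Coupon per period c = face * coupon_rate / m = 12.500000
Periods per year m = 2; per-period yield y/m = 0.035500
Number of cashflows N = 4
Cashflows (t years, CF_t, discount factor 1/(1+y/m)^(m*t), PV):
  t = 0.5000: CF_t = 12.500000, DF = 0.965717, PV = 12.071463
  t = 1.0000: CF_t = 12.500000, DF = 0.932609, PV = 11.657618
  t = 1.5000: CF_t = 12.500000, DF = 0.900637, PV = 11.257960
  t = 2.0000: CF_t = 1012.500000, DF = 0.869760, PV = 880.632317
Price P = sum_t PV_t = 915.619358
Convexity numerator sum_t t*(t + 1/m) * CF_t / (1+y/m)^(m*t + 2):
  t = 0.5000: term = 5.628980
  t = 1.0000: term = 16.308006
  t = 1.5000: term = 31.497838
  t = 2.0000: term = 4106.429932
Convexity = (1/P) * sum = 4159.864756 / 915.619358 = 4.543225

Answer: Convexity = 4.5432


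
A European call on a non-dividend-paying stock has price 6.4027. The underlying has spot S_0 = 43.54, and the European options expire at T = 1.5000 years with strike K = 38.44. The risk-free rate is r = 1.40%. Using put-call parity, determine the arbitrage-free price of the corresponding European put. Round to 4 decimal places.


Answer: Put price = 0.5039

Derivation:
Put-call parity: C - P = S_0 * exp(-qT) - K * exp(-rT).
S_0 * exp(-qT) = 43.5400 * 1.00000000 = 43.54000000
K * exp(-rT) = 38.4400 * 0.97921896 = 37.64117700
P = C - S*exp(-qT) + K*exp(-rT)
P = 6.4027 - 43.54000000 + 37.64117700 = 0.5039


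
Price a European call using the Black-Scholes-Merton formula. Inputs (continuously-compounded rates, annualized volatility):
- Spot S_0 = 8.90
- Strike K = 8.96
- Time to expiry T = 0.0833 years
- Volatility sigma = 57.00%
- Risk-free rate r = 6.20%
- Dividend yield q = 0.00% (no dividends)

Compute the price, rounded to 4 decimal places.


d1 = (ln(S/K) + (r - q + 0.5*sigma^2) * T) / (sigma * sqrt(T)) = 0.07280770
d2 = d1 - sigma * sqrt(T) = -0.09170421
exp(-rT) = 0.99484871; exp(-qT) = 1.00000000
C = S_0 * exp(-qT) * N(d1) - K * exp(-rT) * N(d2)
N(d1) = 0.52902043; N(d2) = 0.46346653
C = 8.9000 * 1.00000000 * 0.52902043 - 8.9600 * 0.99484871 * 0.46346653 = 0.5770

Answer: Price = 0.5770


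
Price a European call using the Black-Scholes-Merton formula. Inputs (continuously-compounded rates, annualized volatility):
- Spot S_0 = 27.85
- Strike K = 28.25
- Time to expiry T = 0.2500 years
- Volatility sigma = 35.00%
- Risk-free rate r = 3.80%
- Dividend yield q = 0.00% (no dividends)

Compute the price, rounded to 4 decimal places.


d1 = (ln(S/K) + (r - q + 0.5*sigma^2) * T) / (sigma * sqrt(T)) = 0.06029719
d2 = d1 - sigma * sqrt(T) = -0.11470281
exp(-rT) = 0.99054498; exp(-qT) = 1.00000000
C = S_0 * exp(-qT) * N(d1) - K * exp(-rT) * N(d2)
N(d1) = 0.52404053; N(d2) = 0.45434034
C = 27.8500 * 1.00000000 * 0.52404053 - 28.2500 * 0.99054498 * 0.45434034 = 1.8808

Answer: Price = 1.8808


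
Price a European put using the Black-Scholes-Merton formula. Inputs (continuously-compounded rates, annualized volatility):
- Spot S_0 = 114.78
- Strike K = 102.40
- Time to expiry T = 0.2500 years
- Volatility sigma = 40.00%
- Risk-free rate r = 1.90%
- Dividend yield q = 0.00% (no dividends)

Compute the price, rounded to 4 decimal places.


d1 = (ln(S/K) + (r - q + 0.5*sigma^2) * T) / (sigma * sqrt(T)) = 0.69440270
d2 = d1 - sigma * sqrt(T) = 0.49440270
exp(-rT) = 0.99526126; exp(-qT) = 1.00000000
P = K * exp(-rT) * N(-d2) - S_0 * exp(-qT) * N(-d1)
N(-d1) = 0.24371485; N(-d2) = 0.31051090
P = 102.4000 * 0.99526126 * 0.31051090 - 114.7800 * 1.00000000 * 0.24371485 = 3.6721

Answer: Price = 3.6721


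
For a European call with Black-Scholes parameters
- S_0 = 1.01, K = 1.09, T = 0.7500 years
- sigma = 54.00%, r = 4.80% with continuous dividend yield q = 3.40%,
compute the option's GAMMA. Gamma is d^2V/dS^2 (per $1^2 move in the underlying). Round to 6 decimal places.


Answer: Gamma = 0.819786

Derivation:
d1 = 0.0932797772; d2 = -0.3743739409
phi(d1) = 0.3972104287; exp(-qT) = 0.9748223790; exp(-rT) = 0.9646402935
Gamma = exp(-qT) * phi(d1) / (S * sigma * sqrt(T)) = 0.9748223790 * 0.3972104287 / (1.0100 * 0.5400 * 0.8660254038) = 0.819786


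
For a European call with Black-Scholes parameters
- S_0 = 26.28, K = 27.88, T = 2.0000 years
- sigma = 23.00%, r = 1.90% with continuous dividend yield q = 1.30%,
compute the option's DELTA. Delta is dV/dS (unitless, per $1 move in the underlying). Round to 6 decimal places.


d1 = 0.0178271080; d2 = -0.3074420113
phi(d1) = 0.3988788924; exp(-qT) = 0.9743350896; exp(-rT) = 0.9627129409
N(d1) = 0.5071116104
Delta = exp(-qT) * N(d1) = 0.9743350896 * 0.5071116104 = 0.494097

Answer: Delta = 0.494097


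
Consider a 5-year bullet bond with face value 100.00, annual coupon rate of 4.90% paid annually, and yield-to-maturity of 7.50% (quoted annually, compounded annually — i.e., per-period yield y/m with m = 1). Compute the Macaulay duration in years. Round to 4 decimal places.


Coupon per period c = face * coupon_rate / m = 4.900000
Periods per year m = 1; per-period yield y/m = 0.075000
Number of cashflows N = 5
Cashflows (t years, CF_t, discount factor 1/(1+y/m)^(m*t), PV):
  t = 1.0000: CF_t = 4.900000, DF = 0.930233, PV = 4.558140
  t = 2.0000: CF_t = 4.900000, DF = 0.865333, PV = 4.240130
  t = 3.0000: CF_t = 4.900000, DF = 0.804961, PV = 3.944307
  t = 4.0000: CF_t = 4.900000, DF = 0.748801, PV = 3.669123
  t = 5.0000: CF_t = 104.900000, DF = 0.696559, PV = 73.069001
Price P = sum_t PV_t = 89.480699
Macaulay numerator sum_t t * PV_t:
  t * PV_t at t = 1.0000: 4.558140
  t * PV_t at t = 2.0000: 8.480260
  t * PV_t at t = 3.0000: 11.832920
  t * PV_t at t = 4.0000: 14.676490
  t * PV_t at t = 5.0000: 365.345003
Macaulay duration D = (sum_t t * PV_t) / P = 404.892813 / 89.480699 = 4.524918

Answer: Macaulay duration = 4.5249 years
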